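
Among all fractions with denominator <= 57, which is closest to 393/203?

91/47

Expand x = 393/203 as a continued fraction with the Euclidean algorithm:
  393 = 1*203 + 190, so a_0 = 1.
  203 = 1*190 + 13, so a_1 = 1.
  190 = 14*13 + 8, so a_2 = 14.
  13 = 1*8 + 5, so a_3 = 1.
  8 = 1*5 + 3, so a_4 = 1.
  5 = 1*3 + 2, so a_5 = 1.
  3 = 1*2 + 1, so a_6 = 1.
  2 = 2*1 + 0, so a_7 = 2.
so x = [1; 1, 14, 1, 1, 1, 1, 2].
Convergents (p_i = a_i*p_{i-1} + p_{i-2}, q_i = a_i*q_{i-1} + q_{i-2} with p_{-2}=0, p_{-1}=1, q_{-2}=1, q_{-1}=0), until the denominator exceeds 57:
  i=0: a_0=1, p_0 = 1*1 + 0 = 1, q_0 = 1*0 + 1 = 1.
  i=1: a_1=1, p_1 = 1*1 + 1 = 2, q_1 = 1*1 + 0 = 1.
  i=2: a_2=14, p_2 = 14*2 + 1 = 29, q_2 = 14*1 + 1 = 15.
  i=3: a_3=1, p_3 = 1*29 + 2 = 31, q_3 = 1*15 + 1 = 16.
  i=4: a_4=1, p_4 = 1*31 + 29 = 60, q_4 = 1*16 + 15 = 31.
  i=5: a_5=1, p_5 = 1*60 + 31 = 91, q_5 = 1*31 + 16 = 47.
  i=6: a_6=1, p_6 = 1*91 + 60 = 151, q_6 = 1*47 + 31 = 78.
q_6 = 78 > 57, so the last convergent with denominator <= 57 is p_5/q_5 = 91/47.
The closest fraction with denominator <= 57 is either p_5/q_5 or the intermediate fraction (k*p_5 + p_4)/(k*q_5 + q_4) with the largest k >= 1 whose denominator stays <= 57; these approach x as k grows, and every other convergent or intermediate fraction in range is farther away.
Largest k: floor((57 - q_4)/q_5) = floor((57 - 31)/47) = 0.
Since k = 0, no intermediate fraction beyond p_5/q_5 has denominator <= 57, so the convergent 91/47 is the closest (its error is |393*47 - 91*203|/(203*47) = 2/9541).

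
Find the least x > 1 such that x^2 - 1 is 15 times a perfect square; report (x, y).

(x, y) = (4, 1)

First expand sqrt(15) as a continued fraction. With x_i = (sqrt(15) + m_i)/d_i and (m_0, d_0) = (0, 1): a_0 = floor(sqrt(15)) = 3, since 3^2 = 9 <= 15 < 16 = 4^2.
Iterate m_{i+1} = d_i*a_i - m_i, d_{i+1} = (15 - m_{i+1}^2)/d_i, a_{i+1} = floor((a_0 + m_{i+1})/d_{i+1}):
  m_1 = 1*3 - 0 = 3, d_1 = (15 - 3^2)/1 = 6/1 = 6, a_1 = floor((3 + 3)/6) = 1.
  m_2 = 6*1 - 3 = 3, d_2 = (15 - 3^2)/6 = 6/6 = 1, a_2 = floor((3 + 3)/1) = 6.
  m_3 = 1*6 - 3 = 3, d_3 = (15 - 3^2)/1 = 6/1 = 6: (m_3, d_3) = (m_1, d_1) = (3, 6), so from here the quotients repeat a_1, a_2; the period length is 2.
So sqrt(15) = [3; (1, 6)] with period length k = 2.
k is even, so the fundamental solution of x^2 - 15y^2 = 1 is (p_{k-1}, q_{k-1}) = (p_1, q_1); compute convergents through index 1.
Convergents (p_i = a_i*p_{i-1} + p_{i-2}, q_i = a_i*q_{i-1} + q_{i-2} with p_{-2}=0, p_{-1}=1, q_{-2}=1, q_{-1}=0):
  i=0: a_0=3, p_0 = 3*1 + 0 = 3, q_0 = 3*0 + 1 = 1.
  i=1: a_1=1, p_1 = 1*3 + 1 = 4, q_1 = 1*1 + 0 = 1.
Check: 4^2 - 15*1^2 = 16 - 15 = 1, so (x, y) = (4, 1) solves the equation, and by the theorem it is the least positive solution.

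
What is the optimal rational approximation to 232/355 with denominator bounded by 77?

Expand x = 232/355 as a continued fraction with the Euclidean algorithm:
  232 = 0*355 + 232, so a_0 = 0.
  355 = 1*232 + 123, so a_1 = 1.
  232 = 1*123 + 109, so a_2 = 1.
  123 = 1*109 + 14, so a_3 = 1.
  109 = 7*14 + 11, so a_4 = 7.
  14 = 1*11 + 3, so a_5 = 1.
  11 = 3*3 + 2, so a_6 = 3.
  3 = 1*2 + 1, so a_7 = 1.
  2 = 2*1 + 0, so a_8 = 2.
so x = [0; 1, 1, 1, 7, 1, 3, 1, 2].
Convergents (p_i = a_i*p_{i-1} + p_{i-2}, q_i = a_i*q_{i-1} + q_{i-2} with p_{-2}=0, p_{-1}=1, q_{-2}=1, q_{-1}=0), until the denominator exceeds 77:
  i=0: a_0=0, p_0 = 0*1 + 0 = 0, q_0 = 0*0 + 1 = 1.
  i=1: a_1=1, p_1 = 1*0 + 1 = 1, q_1 = 1*1 + 0 = 1.
  i=2: a_2=1, p_2 = 1*1 + 0 = 1, q_2 = 1*1 + 1 = 2.
  i=3: a_3=1, p_3 = 1*1 + 1 = 2, q_3 = 1*2 + 1 = 3.
  i=4: a_4=7, p_4 = 7*2 + 1 = 15, q_4 = 7*3 + 2 = 23.
  i=5: a_5=1, p_5 = 1*15 + 2 = 17, q_5 = 1*23 + 3 = 26.
  i=6: a_6=3, p_6 = 3*17 + 15 = 66, q_6 = 3*26 + 23 = 101.
q_6 = 101 > 77, so the last convergent with denominator <= 77 is p_5/q_5 = 17/26.
The closest fraction with denominator <= 77 is either p_5/q_5 or the intermediate fraction (k*p_5 + p_4)/(k*q_5 + q_4) with the largest k >= 1 whose denominator stays <= 77; these approach x as k grows, and every other convergent or intermediate fraction in range is farther away.
Largest k: floor((77 - q_4)/q_5) = floor((77 - 23)/26) = 2.
That gives (2*17 + 15)/(2*26 + 23) = 49/75.
Compare the errors: |x - 17/26| = |232*26 - 17*355|/(355*26) = 3/9230, and |x - 49/75| = |232*75 - 49*355|/(355*75) = 5/26625.
Cross-multiplying, 5*9230 = 46150 < 79875 = 3*26625, so 5/26625 is smaller: the intermediate fraction 49/75 is closer to x than 17/26.

49/75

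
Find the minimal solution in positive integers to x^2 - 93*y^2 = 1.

(x, y) = (12151, 1260)

First expand sqrt(93) as a continued fraction. With x_i = (sqrt(93) + m_i)/d_i and (m_0, d_0) = (0, 1): a_0 = floor(sqrt(93)) = 9, since 9^2 = 81 <= 93 < 100 = 10^2.
Iterate m_{i+1} = d_i*a_i - m_i, d_{i+1} = (93 - m_{i+1}^2)/d_i, a_{i+1} = floor((a_0 + m_{i+1})/d_{i+1}):
  m_1 = 1*9 - 0 = 9, d_1 = (93 - 9^2)/1 = 12/1 = 12, a_1 = floor((9 + 9)/12) = 1.
  m_2 = 12*1 - 9 = 3, d_2 = (93 - 3^2)/12 = 84/12 = 7, a_2 = floor((9 + 3)/7) = 1.
  m_3 = 7*1 - 3 = 4, d_3 = (93 - 4^2)/7 = 77/7 = 11, a_3 = floor((9 + 4)/11) = 1.
  m_4 = 11*1 - 4 = 7, d_4 = (93 - 7^2)/11 = 44/11 = 4, a_4 = floor((9 + 7)/4) = 4.
  m_5 = 4*4 - 7 = 9, d_5 = (93 - 9^2)/4 = 12/4 = 3, a_5 = floor((9 + 9)/3) = 6.
  m_6 = 3*6 - 9 = 9, d_6 = (93 - 9^2)/3 = 12/3 = 4, a_6 = floor((9 + 9)/4) = 4.
  m_7 = 4*4 - 9 = 7, d_7 = (93 - 7^2)/4 = 44/4 = 11, a_7 = floor((9 + 7)/11) = 1.
  m_8 = 11*1 - 7 = 4, d_8 = (93 - 4^2)/11 = 77/11 = 7, a_8 = floor((9 + 4)/7) = 1.
  m_9 = 7*1 - 4 = 3, d_9 = (93 - 3^2)/7 = 84/7 = 12, a_9 = floor((9 + 3)/12) = 1.
  m_10 = 12*1 - 3 = 9, d_10 = (93 - 9^2)/12 = 12/12 = 1, a_10 = floor((9 + 9)/1) = 18.
  m_11 = 1*18 - 9 = 9, d_11 = (93 - 9^2)/1 = 12/1 = 12: (m_11, d_11) = (m_1, d_1) = (9, 12), so from here the quotients repeat a_1, ..., a_10; the period length is 10.
So sqrt(93) = [9; (1, 1, 1, 4, 6, 4, 1, 1, 1, 18)] with period length k = 10.
k is even, so the fundamental solution of x^2 - 93y^2 = 1 is (p_{k-1}, q_{k-1}) = (p_9, q_9); compute convergents through index 9.
Convergents (p_i = a_i*p_{i-1} + p_{i-2}, q_i = a_i*q_{i-1} + q_{i-2} with p_{-2}=0, p_{-1}=1, q_{-2}=1, q_{-1}=0):
  i=0: a_0=9, p_0 = 9*1 + 0 = 9, q_0 = 9*0 + 1 = 1.
  i=1: a_1=1, p_1 = 1*9 + 1 = 10, q_1 = 1*1 + 0 = 1.
  i=2: a_2=1, p_2 = 1*10 + 9 = 19, q_2 = 1*1 + 1 = 2.
  i=3: a_3=1, p_3 = 1*19 + 10 = 29, q_3 = 1*2 + 1 = 3.
  i=4: a_4=4, p_4 = 4*29 + 19 = 135, q_4 = 4*3 + 2 = 14.
  i=5: a_5=6, p_5 = 6*135 + 29 = 839, q_5 = 6*14 + 3 = 87.
  i=6: a_6=4, p_6 = 4*839 + 135 = 3491, q_6 = 4*87 + 14 = 362.
  i=7: a_7=1, p_7 = 1*3491 + 839 = 4330, q_7 = 1*362 + 87 = 449.
  i=8: a_8=1, p_8 = 1*4330 + 3491 = 7821, q_8 = 1*449 + 362 = 811.
  i=9: a_9=1, p_9 = 1*7821 + 4330 = 12151, q_9 = 1*811 + 449 = 1260.
Check: 12151^2 - 93*1260^2 = 147646801 - 147646800 = 1, so (x, y) = (12151, 1260) solves the equation, and by the theorem it is the least positive solution.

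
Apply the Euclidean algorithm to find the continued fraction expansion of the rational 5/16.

Run the Euclidean algorithm on 5 and 16; the successive quotients are the partial quotients a_0, a_1, ... (each step inverts the fractional part left over by the previous one):
  5 = 0*16 + 5, so a_0 = 0.
  16 = 3*5 + 1, so a_1 = 3.
  5 = 5*1 + 0, so a_2 = 5.
The remainder reaches 0 after 3 divisions, so the expansion has 3 partial quotients, read off in order.

[0; 3, 5]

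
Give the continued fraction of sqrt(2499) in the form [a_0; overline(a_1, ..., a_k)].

Write x_i = (sqrt(2499) + m_i)/d_i with (m_0, d_0) = (0, 1). a_0 = floor(sqrt(2499)) = 49, since 49^2 = 2401 <= 2499 < 2500 = 50^2.
Iterate m_{i+1} = d_i*a_i - m_i, d_{i+1} = (2499 - m_{i+1}^2)/d_i, a_{i+1} = floor((a_0 + m_{i+1})/d_{i+1}):
  m_1 = 1*49 - 0 = 49, d_1 = (2499 - 49^2)/1 = 98/1 = 98, a_1 = floor((49 + 49)/98) = 1.
  m_2 = 98*1 - 49 = 49, d_2 = (2499 - 49^2)/98 = 98/98 = 1, a_2 = floor((49 + 49)/1) = 98.
  m_3 = 1*98 - 49 = 49, d_3 = (2499 - 49^2)/1 = 98/1 = 98: (m_3, d_3) = (m_1, d_1) = (49, 98), so from here the quotients repeat a_1, a_2; the period length is 2.
Hence the expansion of sqrt(2499) is a_0 = 49 followed by the repeating block 1, 98 (period 2).

[49; overline(1, 98)]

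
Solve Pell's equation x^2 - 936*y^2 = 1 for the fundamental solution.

(x, y) = (5201, 170)

First expand sqrt(936) as a continued fraction. With x_i = (sqrt(936) + m_i)/d_i and (m_0, d_0) = (0, 1): a_0 = floor(sqrt(936)) = 30, since 30^2 = 900 <= 936 < 961 = 31^2.
Iterate m_{i+1} = d_i*a_i - m_i, d_{i+1} = (936 - m_{i+1}^2)/d_i, a_{i+1} = floor((a_0 + m_{i+1})/d_{i+1}):
  m_1 = 1*30 - 0 = 30, d_1 = (936 - 30^2)/1 = 36/1 = 36, a_1 = floor((30 + 30)/36) = 1.
  m_2 = 36*1 - 30 = 6, d_2 = (936 - 6^2)/36 = 900/36 = 25, a_2 = floor((30 + 6)/25) = 1.
  m_3 = 25*1 - 6 = 19, d_3 = (936 - 19^2)/25 = 575/25 = 23, a_3 = floor((30 + 19)/23) = 2.
  m_4 = 23*2 - 19 = 27, d_4 = (936 - 27^2)/23 = 207/23 = 9, a_4 = floor((30 + 27)/9) = 6.
  m_5 = 9*6 - 27 = 27, d_5 = (936 - 27^2)/9 = 207/9 = 23, a_5 = floor((30 + 27)/23) = 2.
  m_6 = 23*2 - 27 = 19, d_6 = (936 - 19^2)/23 = 575/23 = 25, a_6 = floor((30 + 19)/25) = 1.
  m_7 = 25*1 - 19 = 6, d_7 = (936 - 6^2)/25 = 900/25 = 36, a_7 = floor((30 + 6)/36) = 1.
  m_8 = 36*1 - 6 = 30, d_8 = (936 - 30^2)/36 = 36/36 = 1, a_8 = floor((30 + 30)/1) = 60.
  m_9 = 1*60 - 30 = 30, d_9 = (936 - 30^2)/1 = 36/1 = 36: (m_9, d_9) = (m_1, d_1) = (30, 36), so from here the quotients repeat a_1, ..., a_8; the period length is 8.
So sqrt(936) = [30; (1, 1, 2, 6, 2, 1, 1, 60)] with period length k = 8.
k is even, so the fundamental solution of x^2 - 936y^2 = 1 is (p_{k-1}, q_{k-1}) = (p_7, q_7); compute convergents through index 7.
Convergents (p_i = a_i*p_{i-1} + p_{i-2}, q_i = a_i*q_{i-1} + q_{i-2} with p_{-2}=0, p_{-1}=1, q_{-2}=1, q_{-1}=0):
  i=0: a_0=30, p_0 = 30*1 + 0 = 30, q_0 = 30*0 + 1 = 1.
  i=1: a_1=1, p_1 = 1*30 + 1 = 31, q_1 = 1*1 + 0 = 1.
  i=2: a_2=1, p_2 = 1*31 + 30 = 61, q_2 = 1*1 + 1 = 2.
  i=3: a_3=2, p_3 = 2*61 + 31 = 153, q_3 = 2*2 + 1 = 5.
  i=4: a_4=6, p_4 = 6*153 + 61 = 979, q_4 = 6*5 + 2 = 32.
  i=5: a_5=2, p_5 = 2*979 + 153 = 2111, q_5 = 2*32 + 5 = 69.
  i=6: a_6=1, p_6 = 1*2111 + 979 = 3090, q_6 = 1*69 + 32 = 101.
  i=7: a_7=1, p_7 = 1*3090 + 2111 = 5201, q_7 = 1*101 + 69 = 170.
Check: 5201^2 - 936*170^2 = 27050401 - 27050400 = 1, so (x, y) = (5201, 170) solves the equation, and by the theorem it is the least positive solution.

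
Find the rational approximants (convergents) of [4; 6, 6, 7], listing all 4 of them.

4/1, 25/6, 154/37, 1103/265

Using the convergent recurrence p_i = a_i*p_{i-1} + p_{i-2}, q_i = a_i*q_{i-1} + q_{i-2} with p_{-2}=0, p_{-1}=1, q_{-2}=1, q_{-1}=0:
  i=0: a_0=4, p_0 = 4*1 + 0 = 4, q_0 = 4*0 + 1 = 1.
  i=1: a_1=6, p_1 = 6*4 + 1 = 25, q_1 = 6*1 + 0 = 6.
  i=2: a_2=6, p_2 = 6*25 + 4 = 154, q_2 = 6*6 + 1 = 37.
  i=3: a_3=7, p_3 = 7*154 + 25 = 1103, q_3 = 7*37 + 6 = 265.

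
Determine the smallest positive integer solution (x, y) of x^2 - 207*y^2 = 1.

First expand sqrt(207) as a continued fraction. With x_i = (sqrt(207) + m_i)/d_i and (m_0, d_0) = (0, 1): a_0 = floor(sqrt(207)) = 14, since 14^2 = 196 <= 207 < 225 = 15^2.
Iterate m_{i+1} = d_i*a_i - m_i, d_{i+1} = (207 - m_{i+1}^2)/d_i, a_{i+1} = floor((a_0 + m_{i+1})/d_{i+1}):
  m_1 = 1*14 - 0 = 14, d_1 = (207 - 14^2)/1 = 11/1 = 11, a_1 = floor((14 + 14)/11) = 2.
  m_2 = 11*2 - 14 = 8, d_2 = (207 - 8^2)/11 = 143/11 = 13, a_2 = floor((14 + 8)/13) = 1.
  m_3 = 13*1 - 8 = 5, d_3 = (207 - 5^2)/13 = 182/13 = 14, a_3 = floor((14 + 5)/14) = 1.
  m_4 = 14*1 - 5 = 9, d_4 = (207 - 9^2)/14 = 126/14 = 9, a_4 = floor((14 + 9)/9) = 2.
  m_5 = 9*2 - 9 = 9, d_5 = (207 - 9^2)/9 = 126/9 = 14, a_5 = floor((14 + 9)/14) = 1.
  m_6 = 14*1 - 9 = 5, d_6 = (207 - 5^2)/14 = 182/14 = 13, a_6 = floor((14 + 5)/13) = 1.
  m_7 = 13*1 - 5 = 8, d_7 = (207 - 8^2)/13 = 143/13 = 11, a_7 = floor((14 + 8)/11) = 2.
  m_8 = 11*2 - 8 = 14, d_8 = (207 - 14^2)/11 = 11/11 = 1, a_8 = floor((14 + 14)/1) = 28.
  m_9 = 1*28 - 14 = 14, d_9 = (207 - 14^2)/1 = 11/1 = 11: (m_9, d_9) = (m_1, d_1) = (14, 11), so from here the quotients repeat a_1, ..., a_8; the period length is 8.
So sqrt(207) = [14; (2, 1, 1, 2, 1, 1, 2, 28)] with period length k = 8.
k is even, so the fundamental solution of x^2 - 207y^2 = 1 is (p_{k-1}, q_{k-1}) = (p_7, q_7); compute convergents through index 7.
Convergents (p_i = a_i*p_{i-1} + p_{i-2}, q_i = a_i*q_{i-1} + q_{i-2} with p_{-2}=0, p_{-1}=1, q_{-2}=1, q_{-1}=0):
  i=0: a_0=14, p_0 = 14*1 + 0 = 14, q_0 = 14*0 + 1 = 1.
  i=1: a_1=2, p_1 = 2*14 + 1 = 29, q_1 = 2*1 + 0 = 2.
  i=2: a_2=1, p_2 = 1*29 + 14 = 43, q_2 = 1*2 + 1 = 3.
  i=3: a_3=1, p_3 = 1*43 + 29 = 72, q_3 = 1*3 + 2 = 5.
  i=4: a_4=2, p_4 = 2*72 + 43 = 187, q_4 = 2*5 + 3 = 13.
  i=5: a_5=1, p_5 = 1*187 + 72 = 259, q_5 = 1*13 + 5 = 18.
  i=6: a_6=1, p_6 = 1*259 + 187 = 446, q_6 = 1*18 + 13 = 31.
  i=7: a_7=2, p_7 = 2*446 + 259 = 1151, q_7 = 2*31 + 18 = 80.
Check: 1151^2 - 207*80^2 = 1324801 - 1324800 = 1, so (x, y) = (1151, 80) solves the equation, and by the theorem it is the least positive solution.

(x, y) = (1151, 80)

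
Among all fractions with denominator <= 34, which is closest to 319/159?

2/1

Expand x = 319/159 as a continued fraction with the Euclidean algorithm:
  319 = 2*159 + 1, so a_0 = 2.
  159 = 159*1 + 0, so a_1 = 159.
so x = [2; 159].
Convergents (p_i = a_i*p_{i-1} + p_{i-2}, q_i = a_i*q_{i-1} + q_{i-2} with p_{-2}=0, p_{-1}=1, q_{-2}=1, q_{-1}=0), until the denominator exceeds 34:
  i=0: a_0=2, p_0 = 2*1 + 0 = 2, q_0 = 2*0 + 1 = 1.
  i=1: a_1=159, p_1 = 159*2 + 1 = 319, q_1 = 159*1 + 0 = 159.
q_1 = 159 > 34, so the last convergent with denominator <= 34 is p_0/q_0 = 2/1.
The closest fraction with denominator <= 34 is either p_0/q_0 or the intermediate fraction (k*p_0 + p_{-1})/(k*q_0 + q_{-1}) with the largest k >= 1 whose denominator stays <= 34; these approach x as k grows, and every other convergent or intermediate fraction in range is farther away.
Largest k: floor((34 - q_{-1})/q_0) = floor((34 - 0)/1) = 34 (using the seeds p_{-1} = 1, q_{-1} = 0).
That gives (34*2 + 1)/(34*1 + 0) = 69/34.
Compare the errors: |x - 2/1| = |319*1 - 2*159|/(159*1) = 1/159, and |x - 69/34| = |319*34 - 69*159|/(159*34) = 125/5406.
Cross-multiplying, 1*5406 = 5406 < 19875 = 125*159, so 1/159 is smaller: the convergent 2/1 is closer to x than 69/34.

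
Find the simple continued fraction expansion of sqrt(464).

Write x_i = (sqrt(464) + m_i)/d_i with (m_0, d_0) = (0, 1). a_0 = floor(sqrt(464)) = 21, since 21^2 = 441 <= 464 < 484 = 22^2.
Iterate m_{i+1} = d_i*a_i - m_i, d_{i+1} = (464 - m_{i+1}^2)/d_i, a_{i+1} = floor((a_0 + m_{i+1})/d_{i+1}):
  m_1 = 1*21 - 0 = 21, d_1 = (464 - 21^2)/1 = 23/1 = 23, a_1 = floor((21 + 21)/23) = 1.
  m_2 = 23*1 - 21 = 2, d_2 = (464 - 2^2)/23 = 460/23 = 20, a_2 = floor((21 + 2)/20) = 1.
  m_3 = 20*1 - 2 = 18, d_3 = (464 - 18^2)/20 = 140/20 = 7, a_3 = floor((21 + 18)/7) = 5.
  m_4 = 7*5 - 18 = 17, d_4 = (464 - 17^2)/7 = 175/7 = 25, a_4 = floor((21 + 17)/25) = 1.
  m_5 = 25*1 - 17 = 8, d_5 = (464 - 8^2)/25 = 400/25 = 16, a_5 = floor((21 + 8)/16) = 1.
  m_6 = 16*1 - 8 = 8, d_6 = (464 - 8^2)/16 = 400/16 = 25, a_6 = floor((21 + 8)/25) = 1.
  m_7 = 25*1 - 8 = 17, d_7 = (464 - 17^2)/25 = 175/25 = 7, a_7 = floor((21 + 17)/7) = 5.
  m_8 = 7*5 - 17 = 18, d_8 = (464 - 18^2)/7 = 140/7 = 20, a_8 = floor((21 + 18)/20) = 1.
  m_9 = 20*1 - 18 = 2, d_9 = (464 - 2^2)/20 = 460/20 = 23, a_9 = floor((21 + 2)/23) = 1.
  m_10 = 23*1 - 2 = 21, d_10 = (464 - 21^2)/23 = 23/23 = 1, a_10 = floor((21 + 21)/1) = 42.
  m_11 = 1*42 - 21 = 21, d_11 = (464 - 21^2)/1 = 23/1 = 23: (m_11, d_11) = (m_1, d_1) = (21, 23), so from here the quotients repeat a_1, ..., a_10; the period length is 10.
Hence the expansion of sqrt(464) is a_0 = 21 followed by the repeating block 1, 1, 5, 1, 1, 1, 5, 1, 1, 42 (period 10).

[21; (1, 1, 5, 1, 1, 1, 5, 1, 1, 42)]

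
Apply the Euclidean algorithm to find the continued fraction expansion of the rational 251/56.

[4; 2, 13, 2]

Run the Euclidean algorithm on 251 and 56; the successive quotients are the partial quotients a_0, a_1, ... (each step inverts the fractional part left over by the previous one):
  251 = 4*56 + 27, so a_0 = 4.
  56 = 2*27 + 2, so a_1 = 2.
  27 = 13*2 + 1, so a_2 = 13.
  2 = 2*1 + 0, so a_3 = 2.
The remainder reaches 0 after 4 divisions, so the expansion has 4 partial quotients, read off in order.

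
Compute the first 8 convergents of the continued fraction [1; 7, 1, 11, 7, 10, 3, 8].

Using the convergent recurrence p_i = a_i*p_{i-1} + p_{i-2}, q_i = a_i*q_{i-1} + q_{i-2} with p_{-2}=0, p_{-1}=1, q_{-2}=1, q_{-1}=0:
  i=0: a_0=1, p_0 = 1*1 + 0 = 1, q_0 = 1*0 + 1 = 1.
  i=1: a_1=7, p_1 = 7*1 + 1 = 8, q_1 = 7*1 + 0 = 7.
  i=2: a_2=1, p_2 = 1*8 + 1 = 9, q_2 = 1*7 + 1 = 8.
  i=3: a_3=11, p_3 = 11*9 + 8 = 107, q_3 = 11*8 + 7 = 95.
  i=4: a_4=7, p_4 = 7*107 + 9 = 758, q_4 = 7*95 + 8 = 673.
  i=5: a_5=10, p_5 = 10*758 + 107 = 7687, q_5 = 10*673 + 95 = 6825.
  i=6: a_6=3, p_6 = 3*7687 + 758 = 23819, q_6 = 3*6825 + 673 = 21148.
  i=7: a_7=8, p_7 = 8*23819 + 7687 = 198239, q_7 = 8*21148 + 6825 = 176009.

1/1, 8/7, 9/8, 107/95, 758/673, 7687/6825, 23819/21148, 198239/176009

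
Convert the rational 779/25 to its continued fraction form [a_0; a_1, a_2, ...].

[31; 6, 4]

Run the Euclidean algorithm on 779 and 25; the successive quotients are the partial quotients a_0, a_1, ... (each step inverts the fractional part left over by the previous one):
  779 = 31*25 + 4, so a_0 = 31.
  25 = 6*4 + 1, so a_1 = 6.
  4 = 4*1 + 0, so a_2 = 4.
The remainder reaches 0 after 3 divisions, so the expansion has 3 partial quotients, read off in order.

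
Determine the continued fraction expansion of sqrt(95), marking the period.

Write x_i = (sqrt(95) + m_i)/d_i with (m_0, d_0) = (0, 1). a_0 = floor(sqrt(95)) = 9, since 9^2 = 81 <= 95 < 100 = 10^2.
Iterate m_{i+1} = d_i*a_i - m_i, d_{i+1} = (95 - m_{i+1}^2)/d_i, a_{i+1} = floor((a_0 + m_{i+1})/d_{i+1}):
  m_1 = 1*9 - 0 = 9, d_1 = (95 - 9^2)/1 = 14/1 = 14, a_1 = floor((9 + 9)/14) = 1.
  m_2 = 14*1 - 9 = 5, d_2 = (95 - 5^2)/14 = 70/14 = 5, a_2 = floor((9 + 5)/5) = 2.
  m_3 = 5*2 - 5 = 5, d_3 = (95 - 5^2)/5 = 70/5 = 14, a_3 = floor((9 + 5)/14) = 1.
  m_4 = 14*1 - 5 = 9, d_4 = (95 - 9^2)/14 = 14/14 = 1, a_4 = floor((9 + 9)/1) = 18.
  m_5 = 1*18 - 9 = 9, d_5 = (95 - 9^2)/1 = 14/1 = 14: (m_5, d_5) = (m_1, d_1) = (9, 14), so from here the quotients repeat a_1, ..., a_4; the period length is 4.
Hence the expansion of sqrt(95) is a_0 = 9 followed by the repeating block 1, 2, 1, 18 (period 4).

[9; (1, 2, 1, 18)]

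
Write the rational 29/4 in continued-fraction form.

[7; 4]

Run the Euclidean algorithm on 29 and 4; the successive quotients are the partial quotients a_0, a_1, ... (each step inverts the fractional part left over by the previous one):
  29 = 7*4 + 1, so a_0 = 7.
  4 = 4*1 + 0, so a_1 = 4.
The remainder reaches 0 after 2 divisions, so the expansion has 2 partial quotients, read off in order.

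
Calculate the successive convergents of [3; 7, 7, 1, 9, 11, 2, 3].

Using the convergent recurrence p_i = a_i*p_{i-1} + p_{i-2}, q_i = a_i*q_{i-1} + q_{i-2} with p_{-2}=0, p_{-1}=1, q_{-2}=1, q_{-1}=0:
  i=0: a_0=3, p_0 = 3*1 + 0 = 3, q_0 = 3*0 + 1 = 1.
  i=1: a_1=7, p_1 = 7*3 + 1 = 22, q_1 = 7*1 + 0 = 7.
  i=2: a_2=7, p_2 = 7*22 + 3 = 157, q_2 = 7*7 + 1 = 50.
  i=3: a_3=1, p_3 = 1*157 + 22 = 179, q_3 = 1*50 + 7 = 57.
  i=4: a_4=9, p_4 = 9*179 + 157 = 1768, q_4 = 9*57 + 50 = 563.
  i=5: a_5=11, p_5 = 11*1768 + 179 = 19627, q_5 = 11*563 + 57 = 6250.
  i=6: a_6=2, p_6 = 2*19627 + 1768 = 41022, q_6 = 2*6250 + 563 = 13063.
  i=7: a_7=3, p_7 = 3*41022 + 19627 = 142693, q_7 = 3*13063 + 6250 = 45439.

3/1, 22/7, 157/50, 179/57, 1768/563, 19627/6250, 41022/13063, 142693/45439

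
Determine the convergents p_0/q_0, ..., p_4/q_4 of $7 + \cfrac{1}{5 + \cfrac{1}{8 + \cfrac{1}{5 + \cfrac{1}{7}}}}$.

Using the convergent recurrence p_i = a_i*p_{i-1} + p_{i-2}, q_i = a_i*q_{i-1} + q_{i-2} with p_{-2}=0, p_{-1}=1, q_{-2}=1, q_{-1}=0:
  i=0: a_0=7, p_0 = 7*1 + 0 = 7, q_0 = 7*0 + 1 = 1.
  i=1: a_1=5, p_1 = 5*7 + 1 = 36, q_1 = 5*1 + 0 = 5.
  i=2: a_2=8, p_2 = 8*36 + 7 = 295, q_2 = 8*5 + 1 = 41.
  i=3: a_3=5, p_3 = 5*295 + 36 = 1511, q_3 = 5*41 + 5 = 210.
  i=4: a_4=7, p_4 = 7*1511 + 295 = 10872, q_4 = 7*210 + 41 = 1511.

7/1, 36/5, 295/41, 1511/210, 10872/1511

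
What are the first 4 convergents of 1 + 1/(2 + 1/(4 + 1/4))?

1/1, 3/2, 13/9, 55/38

Using the convergent recurrence p_i = a_i*p_{i-1} + p_{i-2}, q_i = a_i*q_{i-1} + q_{i-2} with p_{-2}=0, p_{-1}=1, q_{-2}=1, q_{-1}=0:
  i=0: a_0=1, p_0 = 1*1 + 0 = 1, q_0 = 1*0 + 1 = 1.
  i=1: a_1=2, p_1 = 2*1 + 1 = 3, q_1 = 2*1 + 0 = 2.
  i=2: a_2=4, p_2 = 4*3 + 1 = 13, q_2 = 4*2 + 1 = 9.
  i=3: a_3=4, p_3 = 4*13 + 3 = 55, q_3 = 4*9 + 2 = 38.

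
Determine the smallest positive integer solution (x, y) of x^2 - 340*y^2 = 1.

(x, y) = (285769, 15498)

First expand sqrt(340) as a continued fraction. With x_i = (sqrt(340) + m_i)/d_i and (m_0, d_0) = (0, 1): a_0 = floor(sqrt(340)) = 18, since 18^2 = 324 <= 340 < 361 = 19^2.
Iterate m_{i+1} = d_i*a_i - m_i, d_{i+1} = (340 - m_{i+1}^2)/d_i, a_{i+1} = floor((a_0 + m_{i+1})/d_{i+1}):
  m_1 = 1*18 - 0 = 18, d_1 = (340 - 18^2)/1 = 16/1 = 16, a_1 = floor((18 + 18)/16) = 2.
  m_2 = 16*2 - 18 = 14, d_2 = (340 - 14^2)/16 = 144/16 = 9, a_2 = floor((18 + 14)/9) = 3.
  m_3 = 9*3 - 14 = 13, d_3 = (340 - 13^2)/9 = 171/9 = 19, a_3 = floor((18 + 13)/19) = 1.
  m_4 = 19*1 - 13 = 6, d_4 = (340 - 6^2)/19 = 304/19 = 16, a_4 = floor((18 + 6)/16) = 1.
  m_5 = 16*1 - 6 = 10, d_5 = (340 - 10^2)/16 = 240/16 = 15, a_5 = floor((18 + 10)/15) = 1.
  m_6 = 15*1 - 10 = 5, d_6 = (340 - 5^2)/15 = 315/15 = 21, a_6 = floor((18 + 5)/21) = 1.
  m_7 = 21*1 - 5 = 16, d_7 = (340 - 16^2)/21 = 84/21 = 4, a_7 = floor((18 + 16)/4) = 8.
  m_8 = 4*8 - 16 = 16, d_8 = (340 - 16^2)/4 = 84/4 = 21, a_8 = floor((18 + 16)/21) = 1.
  m_9 = 21*1 - 16 = 5, d_9 = (340 - 5^2)/21 = 315/21 = 15, a_9 = floor((18 + 5)/15) = 1.
  m_10 = 15*1 - 5 = 10, d_10 = (340 - 10^2)/15 = 240/15 = 16, a_10 = floor((18 + 10)/16) = 1.
  m_11 = 16*1 - 10 = 6, d_11 = (340 - 6^2)/16 = 304/16 = 19, a_11 = floor((18 + 6)/19) = 1.
  m_12 = 19*1 - 6 = 13, d_12 = (340 - 13^2)/19 = 171/19 = 9, a_12 = floor((18 + 13)/9) = 3.
  m_13 = 9*3 - 13 = 14, d_13 = (340 - 14^2)/9 = 144/9 = 16, a_13 = floor((18 + 14)/16) = 2.
  m_14 = 16*2 - 14 = 18, d_14 = (340 - 18^2)/16 = 16/16 = 1, a_14 = floor((18 + 18)/1) = 36.
  m_15 = 1*36 - 18 = 18, d_15 = (340 - 18^2)/1 = 16/1 = 16: (m_15, d_15) = (m_1, d_1) = (18, 16), so from here the quotients repeat a_1, ..., a_14; the period length is 14.
So sqrt(340) = [18; (2, 3, 1, 1, 1, 1, 8, 1, 1, 1, 1, 3, 2, 36)] with period length k = 14.
k is even, so the fundamental solution of x^2 - 340y^2 = 1 is (p_{k-1}, q_{k-1}) = (p_13, q_13); compute convergents through index 13.
Convergents (p_i = a_i*p_{i-1} + p_{i-2}, q_i = a_i*q_{i-1} + q_{i-2} with p_{-2}=0, p_{-1}=1, q_{-2}=1, q_{-1}=0):
  i=0: a_0=18, p_0 = 18*1 + 0 = 18, q_0 = 18*0 + 1 = 1.
  i=1: a_1=2, p_1 = 2*18 + 1 = 37, q_1 = 2*1 + 0 = 2.
  i=2: a_2=3, p_2 = 3*37 + 18 = 129, q_2 = 3*2 + 1 = 7.
  i=3: a_3=1, p_3 = 1*129 + 37 = 166, q_3 = 1*7 + 2 = 9.
  i=4: a_4=1, p_4 = 1*166 + 129 = 295, q_4 = 1*9 + 7 = 16.
  i=5: a_5=1, p_5 = 1*295 + 166 = 461, q_5 = 1*16 + 9 = 25.
  i=6: a_6=1, p_6 = 1*461 + 295 = 756, q_6 = 1*25 + 16 = 41.
  i=7: a_7=8, p_7 = 8*756 + 461 = 6509, q_7 = 8*41 + 25 = 353.
  i=8: a_8=1, p_8 = 1*6509 + 756 = 7265, q_8 = 1*353 + 41 = 394.
  i=9: a_9=1, p_9 = 1*7265 + 6509 = 13774, q_9 = 1*394 + 353 = 747.
  i=10: a_10=1, p_10 = 1*13774 + 7265 = 21039, q_10 = 1*747 + 394 = 1141.
  i=11: a_11=1, p_11 = 1*21039 + 13774 = 34813, q_11 = 1*1141 + 747 = 1888.
  i=12: a_12=3, p_12 = 3*34813 + 21039 = 125478, q_12 = 3*1888 + 1141 = 6805.
  i=13: a_13=2, p_13 = 2*125478 + 34813 = 285769, q_13 = 2*6805 + 1888 = 15498.
Check: 285769^2 - 340*15498^2 = 81663921361 - 81663921360 = 1, so (x, y) = (285769, 15498) solves the equation, and by the theorem it is the least positive solution.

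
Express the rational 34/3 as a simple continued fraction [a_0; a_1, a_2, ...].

[11; 3]

Run the Euclidean algorithm on 34 and 3; the successive quotients are the partial quotients a_0, a_1, ... (each step inverts the fractional part left over by the previous one):
  34 = 11*3 + 1, so a_0 = 11.
  3 = 3*1 + 0, so a_1 = 3.
The remainder reaches 0 after 2 divisions, so the expansion has 2 partial quotients, read off in order.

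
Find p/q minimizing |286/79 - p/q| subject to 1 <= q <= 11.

29/8

Expand x = 286/79 as a continued fraction with the Euclidean algorithm:
  286 = 3*79 + 49, so a_0 = 3.
  79 = 1*49 + 30, so a_1 = 1.
  49 = 1*30 + 19, so a_2 = 1.
  30 = 1*19 + 11, so a_3 = 1.
  19 = 1*11 + 8, so a_4 = 1.
  11 = 1*8 + 3, so a_5 = 1.
  8 = 2*3 + 2, so a_6 = 2.
  3 = 1*2 + 1, so a_7 = 1.
  2 = 2*1 + 0, so a_8 = 2.
so x = [3; 1, 1, 1, 1, 1, 2, 1, 2].
Convergents (p_i = a_i*p_{i-1} + p_{i-2}, q_i = a_i*q_{i-1} + q_{i-2} with p_{-2}=0, p_{-1}=1, q_{-2}=1, q_{-1}=0), until the denominator exceeds 11:
  i=0: a_0=3, p_0 = 3*1 + 0 = 3, q_0 = 3*0 + 1 = 1.
  i=1: a_1=1, p_1 = 1*3 + 1 = 4, q_1 = 1*1 + 0 = 1.
  i=2: a_2=1, p_2 = 1*4 + 3 = 7, q_2 = 1*1 + 1 = 2.
  i=3: a_3=1, p_3 = 1*7 + 4 = 11, q_3 = 1*2 + 1 = 3.
  i=4: a_4=1, p_4 = 1*11 + 7 = 18, q_4 = 1*3 + 2 = 5.
  i=5: a_5=1, p_5 = 1*18 + 11 = 29, q_5 = 1*5 + 3 = 8.
  i=6: a_6=2, p_6 = 2*29 + 18 = 76, q_6 = 2*8 + 5 = 21.
q_6 = 21 > 11, so the last convergent with denominator <= 11 is p_5/q_5 = 29/8.
The closest fraction with denominator <= 11 is either p_5/q_5 or the intermediate fraction (k*p_5 + p_4)/(k*q_5 + q_4) with the largest k >= 1 whose denominator stays <= 11; these approach x as k grows, and every other convergent or intermediate fraction in range is farther away.
Largest k: floor((11 - q_4)/q_5) = floor((11 - 5)/8) = 0.
Since k = 0, no intermediate fraction beyond p_5/q_5 has denominator <= 11, so the convergent 29/8 is the closest (its error is |286*8 - 29*79|/(79*8) = 3/632).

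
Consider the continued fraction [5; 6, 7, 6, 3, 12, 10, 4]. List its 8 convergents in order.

Using the convergent recurrence p_i = a_i*p_{i-1} + p_{i-2}, q_i = a_i*q_{i-1} + q_{i-2} with p_{-2}=0, p_{-1}=1, q_{-2}=1, q_{-1}=0:
  i=0: a_0=5, p_0 = 5*1 + 0 = 5, q_0 = 5*0 + 1 = 1.
  i=1: a_1=6, p_1 = 6*5 + 1 = 31, q_1 = 6*1 + 0 = 6.
  i=2: a_2=7, p_2 = 7*31 + 5 = 222, q_2 = 7*6 + 1 = 43.
  i=3: a_3=6, p_3 = 6*222 + 31 = 1363, q_3 = 6*43 + 6 = 264.
  i=4: a_4=3, p_4 = 3*1363 + 222 = 4311, q_4 = 3*264 + 43 = 835.
  i=5: a_5=12, p_5 = 12*4311 + 1363 = 53095, q_5 = 12*835 + 264 = 10284.
  i=6: a_6=10, p_6 = 10*53095 + 4311 = 535261, q_6 = 10*10284 + 835 = 103675.
  i=7: a_7=4, p_7 = 4*535261 + 53095 = 2194139, q_7 = 4*103675 + 10284 = 424984.

5/1, 31/6, 222/43, 1363/264, 4311/835, 53095/10284, 535261/103675, 2194139/424984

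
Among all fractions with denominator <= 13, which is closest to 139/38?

11/3

Expand x = 139/38 as a continued fraction with the Euclidean algorithm:
  139 = 3*38 + 25, so a_0 = 3.
  38 = 1*25 + 13, so a_1 = 1.
  25 = 1*13 + 12, so a_2 = 1.
  13 = 1*12 + 1, so a_3 = 1.
  12 = 12*1 + 0, so a_4 = 12.
so x = [3; 1, 1, 1, 12].
Convergents (p_i = a_i*p_{i-1} + p_{i-2}, q_i = a_i*q_{i-1} + q_{i-2} with p_{-2}=0, p_{-1}=1, q_{-2}=1, q_{-1}=0), until the denominator exceeds 13:
  i=0: a_0=3, p_0 = 3*1 + 0 = 3, q_0 = 3*0 + 1 = 1.
  i=1: a_1=1, p_1 = 1*3 + 1 = 4, q_1 = 1*1 + 0 = 1.
  i=2: a_2=1, p_2 = 1*4 + 3 = 7, q_2 = 1*1 + 1 = 2.
  i=3: a_3=1, p_3 = 1*7 + 4 = 11, q_3 = 1*2 + 1 = 3.
  i=4: a_4=12, p_4 = 12*11 + 7 = 139, q_4 = 12*3 + 2 = 38.
q_4 = 38 > 13, so the last convergent with denominator <= 13 is p_3/q_3 = 11/3.
The closest fraction with denominator <= 13 is either p_3/q_3 or the intermediate fraction (k*p_3 + p_2)/(k*q_3 + q_2) with the largest k >= 1 whose denominator stays <= 13; these approach x as k grows, and every other convergent or intermediate fraction in range is farther away.
Largest k: floor((13 - q_2)/q_3) = floor((13 - 2)/3) = 3.
That gives (3*11 + 7)/(3*3 + 2) = 40/11.
Compare the errors: |x - 11/3| = |139*3 - 11*38|/(38*3) = 1/114, and |x - 40/11| = |139*11 - 40*38|/(38*11) = 9/418.
Cross-multiplying, 1*418 = 418 < 1026 = 9*114, so 1/114 is smaller: the convergent 11/3 is closer to x than 40/11.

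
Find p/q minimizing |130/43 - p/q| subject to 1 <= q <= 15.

3/1

Expand x = 130/43 as a continued fraction with the Euclidean algorithm:
  130 = 3*43 + 1, so a_0 = 3.
  43 = 43*1 + 0, so a_1 = 43.
so x = [3; 43].
Convergents (p_i = a_i*p_{i-1} + p_{i-2}, q_i = a_i*q_{i-1} + q_{i-2} with p_{-2}=0, p_{-1}=1, q_{-2}=1, q_{-1}=0), until the denominator exceeds 15:
  i=0: a_0=3, p_0 = 3*1 + 0 = 3, q_0 = 3*0 + 1 = 1.
  i=1: a_1=43, p_1 = 43*3 + 1 = 130, q_1 = 43*1 + 0 = 43.
q_1 = 43 > 15, so the last convergent with denominator <= 15 is p_0/q_0 = 3/1.
The closest fraction with denominator <= 15 is either p_0/q_0 or the intermediate fraction (k*p_0 + p_{-1})/(k*q_0 + q_{-1}) with the largest k >= 1 whose denominator stays <= 15; these approach x as k grows, and every other convergent or intermediate fraction in range is farther away.
Largest k: floor((15 - q_{-1})/q_0) = floor((15 - 0)/1) = 15 (using the seeds p_{-1} = 1, q_{-1} = 0).
That gives (15*3 + 1)/(15*1 + 0) = 46/15.
Compare the errors: |x - 3/1| = |130*1 - 3*43|/(43*1) = 1/43, and |x - 46/15| = |130*15 - 46*43|/(43*15) = 28/645.
Cross-multiplying, 1*645 = 645 < 1204 = 28*43, so 1/43 is smaller: the convergent 3/1 is closer to x than 46/15.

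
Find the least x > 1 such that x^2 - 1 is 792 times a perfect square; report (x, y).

(x, y) = (197, 7)

First expand sqrt(792) as a continued fraction. With x_i = (sqrt(792) + m_i)/d_i and (m_0, d_0) = (0, 1): a_0 = floor(sqrt(792)) = 28, since 28^2 = 784 <= 792 < 841 = 29^2.
Iterate m_{i+1} = d_i*a_i - m_i, d_{i+1} = (792 - m_{i+1}^2)/d_i, a_{i+1} = floor((a_0 + m_{i+1})/d_{i+1}):
  m_1 = 1*28 - 0 = 28, d_1 = (792 - 28^2)/1 = 8/1 = 8, a_1 = floor((28 + 28)/8) = 7.
  m_2 = 8*7 - 28 = 28, d_2 = (792 - 28^2)/8 = 8/8 = 1, a_2 = floor((28 + 28)/1) = 56.
  m_3 = 1*56 - 28 = 28, d_3 = (792 - 28^2)/1 = 8/1 = 8: (m_3, d_3) = (m_1, d_1) = (28, 8), so from here the quotients repeat a_1, a_2; the period length is 2.
So sqrt(792) = [28; (7, 56)] with period length k = 2.
k is even, so the fundamental solution of x^2 - 792y^2 = 1 is (p_{k-1}, q_{k-1}) = (p_1, q_1); compute convergents through index 1.
Convergents (p_i = a_i*p_{i-1} + p_{i-2}, q_i = a_i*q_{i-1} + q_{i-2} with p_{-2}=0, p_{-1}=1, q_{-2}=1, q_{-1}=0):
  i=0: a_0=28, p_0 = 28*1 + 0 = 28, q_0 = 28*0 + 1 = 1.
  i=1: a_1=7, p_1 = 7*28 + 1 = 197, q_1 = 7*1 + 0 = 7.
Check: 197^2 - 792*7^2 = 38809 - 38808 = 1, so (x, y) = (197, 7) solves the equation, and by the theorem it is the least positive solution.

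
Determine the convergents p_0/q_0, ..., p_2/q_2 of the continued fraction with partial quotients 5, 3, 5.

Using the convergent recurrence p_i = a_i*p_{i-1} + p_{i-2}, q_i = a_i*q_{i-1} + q_{i-2} with p_{-2}=0, p_{-1}=1, q_{-2}=1, q_{-1}=0:
  i=0: a_0=5, p_0 = 5*1 + 0 = 5, q_0 = 5*0 + 1 = 1.
  i=1: a_1=3, p_1 = 3*5 + 1 = 16, q_1 = 3*1 + 0 = 3.
  i=2: a_2=5, p_2 = 5*16 + 5 = 85, q_2 = 5*3 + 1 = 16.

5/1, 16/3, 85/16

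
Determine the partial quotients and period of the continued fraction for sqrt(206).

Write x_i = (sqrt(206) + m_i)/d_i with (m_0, d_0) = (0, 1). a_0 = floor(sqrt(206)) = 14, since 14^2 = 196 <= 206 < 225 = 15^2.
Iterate m_{i+1} = d_i*a_i - m_i, d_{i+1} = (206 - m_{i+1}^2)/d_i, a_{i+1} = floor((a_0 + m_{i+1})/d_{i+1}):
  m_1 = 1*14 - 0 = 14, d_1 = (206 - 14^2)/1 = 10/1 = 10, a_1 = floor((14 + 14)/10) = 2.
  m_2 = 10*2 - 14 = 6, d_2 = (206 - 6^2)/10 = 170/10 = 17, a_2 = floor((14 + 6)/17) = 1.
  m_3 = 17*1 - 6 = 11, d_3 = (206 - 11^2)/17 = 85/17 = 5, a_3 = floor((14 + 11)/5) = 5.
  m_4 = 5*5 - 11 = 14, d_4 = (206 - 14^2)/5 = 10/5 = 2, a_4 = floor((14 + 14)/2) = 14.
  m_5 = 2*14 - 14 = 14, d_5 = (206 - 14^2)/2 = 10/2 = 5, a_5 = floor((14 + 14)/5) = 5.
  m_6 = 5*5 - 14 = 11, d_6 = (206 - 11^2)/5 = 85/5 = 17, a_6 = floor((14 + 11)/17) = 1.
  m_7 = 17*1 - 11 = 6, d_7 = (206 - 6^2)/17 = 170/17 = 10, a_7 = floor((14 + 6)/10) = 2.
  m_8 = 10*2 - 6 = 14, d_8 = (206 - 14^2)/10 = 10/10 = 1, a_8 = floor((14 + 14)/1) = 28.
  m_9 = 1*28 - 14 = 14, d_9 = (206 - 14^2)/1 = 10/1 = 10: (m_9, d_9) = (m_1, d_1) = (14, 10), so from here the quotients repeat a_1, ..., a_8; the period length is 8.
Hence the expansion of sqrt(206) is a_0 = 14 followed by the repeating block 2, 1, 5, 14, 5, 1, 2, 28 (period 8).

[14; (2, 1, 5, 14, 5, 1, 2, 28)]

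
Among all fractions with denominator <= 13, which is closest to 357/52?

Expand x = 357/52 as a continued fraction with the Euclidean algorithm:
  357 = 6*52 + 45, so a_0 = 6.
  52 = 1*45 + 7, so a_1 = 1.
  45 = 6*7 + 3, so a_2 = 6.
  7 = 2*3 + 1, so a_3 = 2.
  3 = 3*1 + 0, so a_4 = 3.
so x = [6; 1, 6, 2, 3].
Convergents (p_i = a_i*p_{i-1} + p_{i-2}, q_i = a_i*q_{i-1} + q_{i-2} with p_{-2}=0, p_{-1}=1, q_{-2}=1, q_{-1}=0), until the denominator exceeds 13:
  i=0: a_0=6, p_0 = 6*1 + 0 = 6, q_0 = 6*0 + 1 = 1.
  i=1: a_1=1, p_1 = 1*6 + 1 = 7, q_1 = 1*1 + 0 = 1.
  i=2: a_2=6, p_2 = 6*7 + 6 = 48, q_2 = 6*1 + 1 = 7.
  i=3: a_3=2, p_3 = 2*48 + 7 = 103, q_3 = 2*7 + 1 = 15.
q_3 = 15 > 13, so the last convergent with denominator <= 13 is p_2/q_2 = 48/7.
The closest fraction with denominator <= 13 is either p_2/q_2 or the intermediate fraction (k*p_2 + p_1)/(k*q_2 + q_1) with the largest k >= 1 whose denominator stays <= 13; these approach x as k grows, and every other convergent or intermediate fraction in range is farther away.
Largest k: floor((13 - q_1)/q_2) = floor((13 - 1)/7) = 1.
That gives (1*48 + 7)/(1*7 + 1) = 55/8.
Compare the errors: |x - 48/7| = |357*7 - 48*52|/(52*7) = 3/364, and |x - 55/8| = |357*8 - 55*52|/(52*8) = 4/416.
Cross-multiplying, 3*416 = 1248 < 1456 = 4*364, so 3/364 is smaller: the convergent 48/7 is closer to x than 55/8.

48/7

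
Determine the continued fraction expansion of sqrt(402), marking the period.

[20; (20, 40)]

Write x_i = (sqrt(402) + m_i)/d_i with (m_0, d_0) = (0, 1). a_0 = floor(sqrt(402)) = 20, since 20^2 = 400 <= 402 < 441 = 21^2.
Iterate m_{i+1} = d_i*a_i - m_i, d_{i+1} = (402 - m_{i+1}^2)/d_i, a_{i+1} = floor((a_0 + m_{i+1})/d_{i+1}):
  m_1 = 1*20 - 0 = 20, d_1 = (402 - 20^2)/1 = 2/1 = 2, a_1 = floor((20 + 20)/2) = 20.
  m_2 = 2*20 - 20 = 20, d_2 = (402 - 20^2)/2 = 2/2 = 1, a_2 = floor((20 + 20)/1) = 40.
  m_3 = 1*40 - 20 = 20, d_3 = (402 - 20^2)/1 = 2/1 = 2: (m_3, d_3) = (m_1, d_1) = (20, 2), so from here the quotients repeat a_1, a_2; the period length is 2.
Hence the expansion of sqrt(402) is a_0 = 20 followed by the repeating block 20, 40 (period 2).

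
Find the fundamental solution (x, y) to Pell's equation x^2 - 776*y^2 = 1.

(x, y) = (195, 7)

First expand sqrt(776) as a continued fraction. With x_i = (sqrt(776) + m_i)/d_i and (m_0, d_0) = (0, 1): a_0 = floor(sqrt(776)) = 27, since 27^2 = 729 <= 776 < 784 = 28^2.
Iterate m_{i+1} = d_i*a_i - m_i, d_{i+1} = (776 - m_{i+1}^2)/d_i, a_{i+1} = floor((a_0 + m_{i+1})/d_{i+1}):
  m_1 = 1*27 - 0 = 27, d_1 = (776 - 27^2)/1 = 47/1 = 47, a_1 = floor((27 + 27)/47) = 1.
  m_2 = 47*1 - 27 = 20, d_2 = (776 - 20^2)/47 = 376/47 = 8, a_2 = floor((27 + 20)/8) = 5.
  m_3 = 8*5 - 20 = 20, d_3 = (776 - 20^2)/8 = 376/8 = 47, a_3 = floor((27 + 20)/47) = 1.
  m_4 = 47*1 - 20 = 27, d_4 = (776 - 27^2)/47 = 47/47 = 1, a_4 = floor((27 + 27)/1) = 54.
  m_5 = 1*54 - 27 = 27, d_5 = (776 - 27^2)/1 = 47/1 = 47: (m_5, d_5) = (m_1, d_1) = (27, 47), so from here the quotients repeat a_1, ..., a_4; the period length is 4.
So sqrt(776) = [27; (1, 5, 1, 54)] with period length k = 4.
k is even, so the fundamental solution of x^2 - 776y^2 = 1 is (p_{k-1}, q_{k-1}) = (p_3, q_3); compute convergents through index 3.
Convergents (p_i = a_i*p_{i-1} + p_{i-2}, q_i = a_i*q_{i-1} + q_{i-2} with p_{-2}=0, p_{-1}=1, q_{-2}=1, q_{-1}=0):
  i=0: a_0=27, p_0 = 27*1 + 0 = 27, q_0 = 27*0 + 1 = 1.
  i=1: a_1=1, p_1 = 1*27 + 1 = 28, q_1 = 1*1 + 0 = 1.
  i=2: a_2=5, p_2 = 5*28 + 27 = 167, q_2 = 5*1 + 1 = 6.
  i=3: a_3=1, p_3 = 1*167 + 28 = 195, q_3 = 1*6 + 1 = 7.
Check: 195^2 - 776*7^2 = 38025 - 38024 = 1, so (x, y) = (195, 7) solves the equation, and by the theorem it is the least positive solution.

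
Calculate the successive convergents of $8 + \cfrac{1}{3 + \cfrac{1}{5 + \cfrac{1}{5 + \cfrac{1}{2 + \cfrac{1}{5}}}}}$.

Using the convergent recurrence p_i = a_i*p_{i-1} + p_{i-2}, q_i = a_i*q_{i-1} + q_{i-2} with p_{-2}=0, p_{-1}=1, q_{-2}=1, q_{-1}=0:
  i=0: a_0=8, p_0 = 8*1 + 0 = 8, q_0 = 8*0 + 1 = 1.
  i=1: a_1=3, p_1 = 3*8 + 1 = 25, q_1 = 3*1 + 0 = 3.
  i=2: a_2=5, p_2 = 5*25 + 8 = 133, q_2 = 5*3 + 1 = 16.
  i=3: a_3=5, p_3 = 5*133 + 25 = 690, q_3 = 5*16 + 3 = 83.
  i=4: a_4=2, p_4 = 2*690 + 133 = 1513, q_4 = 2*83 + 16 = 182.
  i=5: a_5=5, p_5 = 5*1513 + 690 = 8255, q_5 = 5*182 + 83 = 993.

8/1, 25/3, 133/16, 690/83, 1513/182, 8255/993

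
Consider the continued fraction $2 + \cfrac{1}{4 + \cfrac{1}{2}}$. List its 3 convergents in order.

2/1, 9/4, 20/9

Using the convergent recurrence p_i = a_i*p_{i-1} + p_{i-2}, q_i = a_i*q_{i-1} + q_{i-2} with p_{-2}=0, p_{-1}=1, q_{-2}=1, q_{-1}=0:
  i=0: a_0=2, p_0 = 2*1 + 0 = 2, q_0 = 2*0 + 1 = 1.
  i=1: a_1=4, p_1 = 4*2 + 1 = 9, q_1 = 4*1 + 0 = 4.
  i=2: a_2=2, p_2 = 2*9 + 2 = 20, q_2 = 2*4 + 1 = 9.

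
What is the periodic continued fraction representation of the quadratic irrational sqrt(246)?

Write x_i = (sqrt(246) + m_i)/d_i with (m_0, d_0) = (0, 1). a_0 = floor(sqrt(246)) = 15, since 15^2 = 225 <= 246 < 256 = 16^2.
Iterate m_{i+1} = d_i*a_i - m_i, d_{i+1} = (246 - m_{i+1}^2)/d_i, a_{i+1} = floor((a_0 + m_{i+1})/d_{i+1}):
  m_1 = 1*15 - 0 = 15, d_1 = (246 - 15^2)/1 = 21/1 = 21, a_1 = floor((15 + 15)/21) = 1.
  m_2 = 21*1 - 15 = 6, d_2 = (246 - 6^2)/21 = 210/21 = 10, a_2 = floor((15 + 6)/10) = 2.
  m_3 = 10*2 - 6 = 14, d_3 = (246 - 14^2)/10 = 50/10 = 5, a_3 = floor((15 + 14)/5) = 5.
  m_4 = 5*5 - 14 = 11, d_4 = (246 - 11^2)/5 = 125/5 = 25, a_4 = floor((15 + 11)/25) = 1.
  m_5 = 25*1 - 11 = 14, d_5 = (246 - 14^2)/25 = 50/25 = 2, a_5 = floor((15 + 14)/2) = 14.
  m_6 = 2*14 - 14 = 14, d_6 = (246 - 14^2)/2 = 50/2 = 25, a_6 = floor((15 + 14)/25) = 1.
  m_7 = 25*1 - 14 = 11, d_7 = (246 - 11^2)/25 = 125/25 = 5, a_7 = floor((15 + 11)/5) = 5.
  m_8 = 5*5 - 11 = 14, d_8 = (246 - 14^2)/5 = 50/5 = 10, a_8 = floor((15 + 14)/10) = 2.
  m_9 = 10*2 - 14 = 6, d_9 = (246 - 6^2)/10 = 210/10 = 21, a_9 = floor((15 + 6)/21) = 1.
  m_10 = 21*1 - 6 = 15, d_10 = (246 - 15^2)/21 = 21/21 = 1, a_10 = floor((15 + 15)/1) = 30.
  m_11 = 1*30 - 15 = 15, d_11 = (246 - 15^2)/1 = 21/1 = 21: (m_11, d_11) = (m_1, d_1) = (15, 21), so from here the quotients repeat a_1, ..., a_10; the period length is 10.
Hence the expansion of sqrt(246) is a_0 = 15 followed by the repeating block 1, 2, 5, 1, 14, 1, 5, 2, 1, 30 (period 10).

[15; (1, 2, 5, 1, 14, 1, 5, 2, 1, 30)]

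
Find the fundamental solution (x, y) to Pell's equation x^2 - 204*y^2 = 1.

First expand sqrt(204) as a continued fraction. With x_i = (sqrt(204) + m_i)/d_i and (m_0, d_0) = (0, 1): a_0 = floor(sqrt(204)) = 14, since 14^2 = 196 <= 204 < 225 = 15^2.
Iterate m_{i+1} = d_i*a_i - m_i, d_{i+1} = (204 - m_{i+1}^2)/d_i, a_{i+1} = floor((a_0 + m_{i+1})/d_{i+1}):
  m_1 = 1*14 - 0 = 14, d_1 = (204 - 14^2)/1 = 8/1 = 8, a_1 = floor((14 + 14)/8) = 3.
  m_2 = 8*3 - 14 = 10, d_2 = (204 - 10^2)/8 = 104/8 = 13, a_2 = floor((14 + 10)/13) = 1.
  m_3 = 13*1 - 10 = 3, d_3 = (204 - 3^2)/13 = 195/13 = 15, a_3 = floor((14 + 3)/15) = 1.
  m_4 = 15*1 - 3 = 12, d_4 = (204 - 12^2)/15 = 60/15 = 4, a_4 = floor((14 + 12)/4) = 6.
  m_5 = 4*6 - 12 = 12, d_5 = (204 - 12^2)/4 = 60/4 = 15, a_5 = floor((14 + 12)/15) = 1.
  m_6 = 15*1 - 12 = 3, d_6 = (204 - 3^2)/15 = 195/15 = 13, a_6 = floor((14 + 3)/13) = 1.
  m_7 = 13*1 - 3 = 10, d_7 = (204 - 10^2)/13 = 104/13 = 8, a_7 = floor((14 + 10)/8) = 3.
  m_8 = 8*3 - 10 = 14, d_8 = (204 - 14^2)/8 = 8/8 = 1, a_8 = floor((14 + 14)/1) = 28.
  m_9 = 1*28 - 14 = 14, d_9 = (204 - 14^2)/1 = 8/1 = 8: (m_9, d_9) = (m_1, d_1) = (14, 8), so from here the quotients repeat a_1, ..., a_8; the period length is 8.
So sqrt(204) = [14; (3, 1, 1, 6, 1, 1, 3, 28)] with period length k = 8.
k is even, so the fundamental solution of x^2 - 204y^2 = 1 is (p_{k-1}, q_{k-1}) = (p_7, q_7); compute convergents through index 7.
Convergents (p_i = a_i*p_{i-1} + p_{i-2}, q_i = a_i*q_{i-1} + q_{i-2} with p_{-2}=0, p_{-1}=1, q_{-2}=1, q_{-1}=0):
  i=0: a_0=14, p_0 = 14*1 + 0 = 14, q_0 = 14*0 + 1 = 1.
  i=1: a_1=3, p_1 = 3*14 + 1 = 43, q_1 = 3*1 + 0 = 3.
  i=2: a_2=1, p_2 = 1*43 + 14 = 57, q_2 = 1*3 + 1 = 4.
  i=3: a_3=1, p_3 = 1*57 + 43 = 100, q_3 = 1*4 + 3 = 7.
  i=4: a_4=6, p_4 = 6*100 + 57 = 657, q_4 = 6*7 + 4 = 46.
  i=5: a_5=1, p_5 = 1*657 + 100 = 757, q_5 = 1*46 + 7 = 53.
  i=6: a_6=1, p_6 = 1*757 + 657 = 1414, q_6 = 1*53 + 46 = 99.
  i=7: a_7=3, p_7 = 3*1414 + 757 = 4999, q_7 = 3*99 + 53 = 350.
Check: 4999^2 - 204*350^2 = 24990001 - 24990000 = 1, so (x, y) = (4999, 350) solves the equation, and by the theorem it is the least positive solution.

(x, y) = (4999, 350)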